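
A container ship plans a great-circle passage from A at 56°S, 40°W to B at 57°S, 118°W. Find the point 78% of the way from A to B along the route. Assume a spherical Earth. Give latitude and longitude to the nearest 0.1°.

≈ 61.0°S, 102.4°W

Write both endpoints as unit vectors p₁, p₂ with components (cos φ cos λ, cos φ sin λ, sin φ).
The central angle between the endpoints is δ = arccos(p₁·p₂) ≈ 0.710 rad (40.7°).
Interpolate at f = 0.78 with slerp weights a = sin((1−f)δ)/sin δ ≈ 0.239, b = sin(fδ)/sin δ ≈ 0.807.
p = a·p₁ + b·p₂ ≈ (-0.104, -0.474, -0.874); φ = arcsin(p_z) ≈ -60.98°, λ = atan2(p_y, p_x) ≈ -102.39°.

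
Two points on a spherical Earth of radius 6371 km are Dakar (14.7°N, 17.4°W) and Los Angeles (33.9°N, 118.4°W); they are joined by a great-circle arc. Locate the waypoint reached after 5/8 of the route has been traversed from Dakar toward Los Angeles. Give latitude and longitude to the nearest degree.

≈ (37°N, 76°W)

From cos δ = sin φ₁ sin φ₂ + cos φ₁ cos φ₂ cos Δλ, the central angle is δ ≈ 1.582 rad (90.7°).
Interpolate at f = 5/8 with slerp weights a = sin((1−f)δ)/sin δ ≈ 0.559, b = sin(fδ)/sin δ ≈ 0.836.
p = a·p₁ + b·p₂ ≈ (0.186, -0.772, 0.608); φ = arcsin(p_z) ≈ 37.44°, λ = atan2(p_y, p_x) ≈ -76.43°.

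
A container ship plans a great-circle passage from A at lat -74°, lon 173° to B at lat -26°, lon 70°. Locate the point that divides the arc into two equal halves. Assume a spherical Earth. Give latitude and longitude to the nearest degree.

≈ lat -58°, lon 88°

From cos δ = sin φ₁ sin φ₂ + cos φ₁ cos φ₂ cos Δλ, the central angle is δ ≈ 1.196 rad (68.6°).
Interpolate at f = 1/2 with slerp weights a = sin((1−f)δ)/sin δ ≈ 0.605, b = sin(fδ)/sin δ ≈ 0.605.
p = a·p₁ + b·p₂ ≈ (0.020, 0.531, -0.847); φ = arcsin(p_z) ≈ -57.88°, λ = atan2(p_y, p_x) ≈ 87.79°.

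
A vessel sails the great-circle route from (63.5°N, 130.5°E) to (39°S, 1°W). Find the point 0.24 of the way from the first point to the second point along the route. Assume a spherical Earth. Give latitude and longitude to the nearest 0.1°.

Convert each endpoint to a unit vector on the sphere (x = cos φ cos λ, y = cos φ sin λ, z = sin φ).
The central angle between the endpoints is δ = arccos(p₁·p₂) ≈ 2.486 rad (142.5°).
Interpolate at f = 0.24 with slerp weights a = sin((1−f)δ)/sin δ ≈ 1.559, b = sin(fδ)/sin δ ≈ 0.922.
p = a·p₁ + b·p₂ ≈ (0.265, 0.516, 0.814); φ = arcsin(p_z) ≈ 54.52°, λ = atan2(p_y, p_x) ≈ 62.83°.

≈ (54.5°N, 62.8°E)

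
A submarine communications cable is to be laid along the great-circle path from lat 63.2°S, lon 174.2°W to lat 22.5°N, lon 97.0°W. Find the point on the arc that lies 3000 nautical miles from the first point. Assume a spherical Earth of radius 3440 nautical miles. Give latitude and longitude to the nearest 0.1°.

≈ lat 26.6°S, lon 121.4°W

Write both endpoints as unit vectors p₁, p₂ with components (cos φ cos λ, cos φ sin λ, sin φ).
The central angle between the endpoints is δ = arccos(p₁·p₂) ≈ 1.823 rad (104.4°). The total great-circle distance is δ·R ≈ 1.823 × 3440 ≈ 6270 nmi, so the target fraction is f = 3000/6270 ≈ 0.478.
Interpolate at f ≈ 0.478 with slerp weights a = sin((1−f)δ)/sin δ ≈ 0.840, b = sin(fδ)/sin δ ≈ 0.791.
p = a·p₁ + b·p₂ ≈ (-0.466, -0.763, -0.447); φ = arcsin(p_z) ≈ -26.58°, λ = atan2(p_y, p_x) ≈ -121.40°.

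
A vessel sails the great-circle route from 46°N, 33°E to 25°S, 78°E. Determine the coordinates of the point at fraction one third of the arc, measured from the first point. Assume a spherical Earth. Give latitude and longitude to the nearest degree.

Convert each endpoint to a unit vector on the sphere (x = cos φ cos λ, y = cos φ sin λ, z = sin φ).
The central angle between the endpoints is δ = arccos(p₁·p₂) ≈ 1.429 rad (81.9°).
Interpolate at f = 1/3 with slerp weights a = sin((1−f)δ)/sin δ ≈ 0.823, b = sin(fδ)/sin δ ≈ 0.463.
p = a·p₁ + b·p₂ ≈ (0.567, 0.722, 0.396); φ = arcsin(p_z) ≈ 23.36°, λ = atan2(p_y, p_x) ≈ 51.87°.

≈ 23°N, 52°E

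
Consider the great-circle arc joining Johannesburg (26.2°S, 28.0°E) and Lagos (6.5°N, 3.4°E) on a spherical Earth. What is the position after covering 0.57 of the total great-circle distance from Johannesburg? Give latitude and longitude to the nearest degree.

≈ 8°S, 13°E

Write both endpoints as unit vectors p₁, p₂ with components (cos φ cos λ, cos φ sin λ, sin φ).
The central angle between the endpoints is δ = arccos(p₁·p₂) ≈ 0.707 rad (40.5°).
Interpolate at f = 0.57 with slerp weights a = sin((1−f)δ)/sin δ ≈ 0.461, b = sin(fδ)/sin δ ≈ 0.604.
p = a·p₁ + b·p₂ ≈ (0.964, 0.230, -0.135); φ = arcsin(p_z) ≈ -7.76°, λ = atan2(p_y, p_x) ≈ 13.40°.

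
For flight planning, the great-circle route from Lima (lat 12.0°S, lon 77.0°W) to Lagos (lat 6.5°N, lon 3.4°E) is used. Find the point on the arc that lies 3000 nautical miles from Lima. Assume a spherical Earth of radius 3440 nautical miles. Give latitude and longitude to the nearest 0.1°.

≈ lat 1.4°S, lon 27.7°W

Convert each endpoint to a unit vector on the sphere (x = cos φ cos λ, y = cos φ sin λ, z = sin φ).
The central angle between the endpoints is δ = arccos(p₁·p₂) ≈ 1.432 rad (82.0°). The total great-circle distance is δ·R ≈ 1.432 × 3440 ≈ 4925 nmi, so the target fraction is f = 3000/4925 ≈ 0.609.
Interpolate at f ≈ 0.609 with slerp weights a = sin((1−f)δ)/sin δ ≈ 0.536, b = sin(fδ)/sin δ ≈ 0.773.
p = a·p₁ + b·p₂ ≈ (0.885, -0.465, -0.024); φ = arcsin(p_z) ≈ -1.37°, λ = atan2(p_y, p_x) ≈ -27.74°.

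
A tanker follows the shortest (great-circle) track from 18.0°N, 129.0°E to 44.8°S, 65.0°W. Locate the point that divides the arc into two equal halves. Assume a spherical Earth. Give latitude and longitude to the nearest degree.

Convert each endpoint to a unit vector on the sphere (x = cos φ cos λ, y = cos φ sin λ, z = sin φ).
The central angle between the endpoints is δ = arccos(p₁·p₂) ≈ 2.631 rad (150.8°).
Interpolate at f = 1/2 with slerp weights a = sin((1−f)δ)/sin δ ≈ 1.981, b = sin(fδ)/sin δ ≈ 1.981.
p = a·p₁ + b·p₂ ≈ (-0.591, 0.190, -0.784); φ = arcsin(p_z) ≈ -51.59°, λ = atan2(p_y, p_x) ≈ 162.18°.

≈ 52°S, 162°E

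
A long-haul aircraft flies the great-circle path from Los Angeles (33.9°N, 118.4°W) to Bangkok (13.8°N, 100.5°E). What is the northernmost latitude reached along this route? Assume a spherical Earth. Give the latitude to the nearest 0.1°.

≈ 54.4°N

The great circle lies in the plane with unit normal n̂ = (p₁ × p₂)/|p₁ × p₂|.
Here n̂_z ≈ -0.582; the vertex latitude is φ_max = arccos|n̂_z| ≈ 54.4°.
Check via Clairaut: cos φ_max = |cos φ₁| · sin C = cos(33.9°)·sin(44.5°) ≈ 0.582, again giving ≈ 54.4°.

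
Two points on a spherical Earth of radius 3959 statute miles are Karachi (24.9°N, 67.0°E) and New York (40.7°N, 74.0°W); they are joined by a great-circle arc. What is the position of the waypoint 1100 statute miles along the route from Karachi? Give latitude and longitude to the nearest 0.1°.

Convert each endpoint to a unit vector on the sphere (x = cos φ cos λ, y = cos φ sin λ, z = sin φ).
The central angle between the endpoints is δ = arccos(p₁·p₂) ≈ 1.834 rad (105.1°). The total great-circle distance is δ·R ≈ 1.834 × 3959 ≈ 7259 mi, so the target fraction is f = 1100/7259 ≈ 0.152.
Interpolate at f ≈ 0.152 with slerp weights a = sin((1−f)δ)/sin δ ≈ 1.035, b = sin(fδ)/sin δ ≈ 0.284.
p = a·p₁ + b·p₂ ≈ (0.426, 0.658, 0.621); φ = arcsin(p_z) ≈ 38.40°, λ = atan2(p_y, p_x) ≈ 57.04°.

≈ 38.4°N, 57.0°E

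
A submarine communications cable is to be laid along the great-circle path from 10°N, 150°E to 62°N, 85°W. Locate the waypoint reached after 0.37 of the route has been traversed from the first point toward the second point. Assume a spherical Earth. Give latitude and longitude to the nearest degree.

≈ 42°N, 168°E

Write both endpoints as unit vectors p₁, p₂ with components (cos φ cos λ, cos φ sin λ, sin φ).
The central angle between the endpoints is δ = arccos(p₁·p₂) ≈ 1.683 rad (96.4°).
Interpolate at f = 0.37 with slerp weights a = sin((1−f)δ)/sin δ ≈ 0.878, b = sin(fδ)/sin δ ≈ 0.587.
p = a·p₁ + b·p₂ ≈ (-0.725, 0.158, 0.671); φ = arcsin(p_z) ≈ 42.12°, λ = atan2(p_y, p_x) ≈ 167.71°.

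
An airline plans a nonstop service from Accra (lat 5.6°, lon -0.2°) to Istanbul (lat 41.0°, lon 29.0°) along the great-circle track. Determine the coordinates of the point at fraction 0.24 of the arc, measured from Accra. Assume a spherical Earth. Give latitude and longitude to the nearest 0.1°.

≈ lat 14.5°, lon 5.6°

Write both endpoints as unit vectors p₁, p₂ with components (cos φ cos λ, cos φ sin λ, sin φ).
The central angle between the endpoints is δ = arccos(p₁·p₂) ≈ 0.767 rad (44.0°).
Interpolate at f = 0.24 with slerp weights a = sin((1−f)δ)/sin δ ≈ 0.793, b = sin(fδ)/sin δ ≈ 0.264.
p = a·p₁ + b·p₂ ≈ (0.964, 0.094, 0.250); φ = arcsin(p_z) ≈ 14.51°, λ = atan2(p_y, p_x) ≈ 5.56°.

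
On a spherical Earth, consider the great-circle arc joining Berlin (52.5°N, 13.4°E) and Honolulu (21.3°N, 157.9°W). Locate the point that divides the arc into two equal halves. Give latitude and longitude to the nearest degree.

≈ 74°N, 142°W

Write both endpoints as unit vectors p₁, p₂ with components (cos φ cos λ, cos φ sin λ, sin φ).
The central angle between the endpoints is δ = arccos(p₁·p₂) ≈ 1.847 rad (105.8°).
Interpolate at f = 1/2 with slerp weights a = sin((1−f)δ)/sin δ ≈ 0.829, b = sin(fδ)/sin δ ≈ 0.829.
p = a·p₁ + b·p₂ ≈ (-0.225, -0.174, 0.959); φ = arcsin(p_z) ≈ 73.50°, λ = atan2(p_y, p_x) ≈ -142.31°.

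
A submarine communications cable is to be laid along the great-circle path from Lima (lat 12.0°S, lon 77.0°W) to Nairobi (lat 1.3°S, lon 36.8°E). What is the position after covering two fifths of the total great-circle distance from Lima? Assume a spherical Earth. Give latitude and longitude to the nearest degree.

≈ lat 13°S, lon 31°W

Convert each endpoint to a unit vector on the sphere (x = cos φ cos λ, y = cos φ sin λ, z = sin φ).
The central angle between the endpoints is δ = arccos(p₁·p₂) ≈ 1.971 rad (112.9°).
Interpolate at f = 2/5 with slerp weights a = sin((1−f)δ)/sin δ ≈ 1.005, b = sin(fδ)/sin δ ≈ 0.770.
p = a·p₁ + b·p₂ ≈ (0.838, -0.497, -0.226); φ = arcsin(p_z) ≈ -13.09°, λ = atan2(p_y, p_x) ≈ -30.66°.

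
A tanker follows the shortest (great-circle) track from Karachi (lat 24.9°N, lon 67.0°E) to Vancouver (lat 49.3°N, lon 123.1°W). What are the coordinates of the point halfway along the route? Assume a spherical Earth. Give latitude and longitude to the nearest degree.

Write both endpoints as unit vectors p₁, p₂ with components (cos φ cos λ, cos φ sin λ, sin φ).
The central angle between the endpoints is δ = arccos(p₁·p₂) ≈ 1.837 rad (105.3°).
Interpolate at f = 1/2 with slerp weights a = sin((1−f)δ)/sin δ ≈ 0.824, b = sin(fδ)/sin δ ≈ 0.824.
p = a·p₁ + b·p₂ ≈ (-0.001, 0.238, 0.971); φ = arcsin(p_z) ≈ 76.24°, λ = atan2(p_y, p_x) ≈ 90.34°.

≈ lat 76°N, lon 90°E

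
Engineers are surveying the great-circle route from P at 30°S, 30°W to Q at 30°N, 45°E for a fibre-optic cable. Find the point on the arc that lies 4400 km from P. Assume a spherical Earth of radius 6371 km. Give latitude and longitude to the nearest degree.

Convert each endpoint to a unit vector on the sphere (x = cos φ cos λ, y = cos φ sin λ, z = sin φ).
The central angle between the endpoints is δ = arccos(p₁·p₂) ≈ 1.627 rad (93.2°). The total great-circle distance is δ·R ≈ 1.627 × 6371 ≈ 10364 km, so the target fraction is f = 4400/10364 ≈ 0.425.
Interpolate at f ≈ 0.425 with slerp weights a = sin((1−f)δ)/sin δ ≈ 0.807, b = sin(fδ)/sin δ ≈ 0.638.
p = a·p₁ + b·p₂ ≈ (0.996, 0.041, -0.084); φ = arcsin(p_z) ≈ -4.83°, λ = atan2(p_y, p_x) ≈ 2.39°.

≈ 5°S, 2°E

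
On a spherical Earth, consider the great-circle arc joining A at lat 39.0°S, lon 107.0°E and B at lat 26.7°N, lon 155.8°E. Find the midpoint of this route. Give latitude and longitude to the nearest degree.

The haversine formula gives a central angle δ ≈ 1.395 rad (79.9°) between the endpoints.
Interpolate at f = 1/2 with slerp weights a = sin((1−f)δ)/sin δ ≈ 0.652, b = sin(fδ)/sin δ ≈ 0.652.
p = a·p₁ + b·p₂ ≈ (-0.680, 0.724, -0.117); φ = arcsin(p_z) ≈ -6.74°, λ = atan2(p_y, p_x) ≈ 133.21°.

≈ lat 7°S, lon 133°E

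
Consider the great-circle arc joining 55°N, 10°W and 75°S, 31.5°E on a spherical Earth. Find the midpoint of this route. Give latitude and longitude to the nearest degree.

Convert each endpoint to a unit vector on the sphere (x = cos φ cos λ, y = cos φ sin λ, z = sin φ).
The central angle between the endpoints is δ = arccos(p₁·p₂) ≈ 2.319 rad (132.8°).
Interpolate at f = 1/2 with slerp weights a = sin((1−f)δ)/sin δ ≈ 1.250, b = sin(fδ)/sin δ ≈ 1.250.
p = a·p₁ + b·p₂ ≈ (0.982, 0.045, -0.183); φ = arcsin(p_z) ≈ -10.57°, λ = atan2(p_y, p_x) ≈ 2.60°.

≈ 11°S, 3°E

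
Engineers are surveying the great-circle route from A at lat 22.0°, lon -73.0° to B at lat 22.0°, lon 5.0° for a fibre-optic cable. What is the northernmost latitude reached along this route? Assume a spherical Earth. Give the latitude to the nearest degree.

≈ 27°

The great circle lies in the plane with unit normal n̂ = (p₁ × p₂)/|p₁ × p₂|.
Here n̂_z ≈ +0.887; the vertex latitude is φ_max = arccos|n̂_z| ≈ 27.5°.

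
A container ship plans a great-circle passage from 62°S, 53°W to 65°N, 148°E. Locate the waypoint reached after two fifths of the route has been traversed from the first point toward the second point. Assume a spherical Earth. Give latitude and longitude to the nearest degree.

Write both endpoints as unit vectors p₁, p₂ with components (cos φ cos λ, cos φ sin λ, sin φ).
The central angle between the endpoints is δ = arccos(p₁·p₂) ≈ 2.971 rad (170.2°).
Interpolate at f = 2/5 with slerp weights a = sin((1−f)δ)/sin δ ≈ 5.752, b = sin(fδ)/sin δ ≈ 5.459.
p = a·p₁ + b·p₂ ≈ (-0.331, -0.934, -0.132); φ = arcsin(p_z) ≈ -7.58°, λ = atan2(p_y, p_x) ≈ -109.51°.

≈ 8°S, 110°W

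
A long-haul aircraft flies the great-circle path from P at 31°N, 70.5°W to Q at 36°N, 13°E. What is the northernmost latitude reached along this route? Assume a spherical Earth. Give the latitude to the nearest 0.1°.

The great circle lies in the plane with unit normal n̂ = (p₁ × p₂)/|p₁ × p₂|.
Here n̂_z ≈ +0.745; the vertex latitude is φ_max = arccos|n̂_z| ≈ 41.8°.

≈ 41.8°N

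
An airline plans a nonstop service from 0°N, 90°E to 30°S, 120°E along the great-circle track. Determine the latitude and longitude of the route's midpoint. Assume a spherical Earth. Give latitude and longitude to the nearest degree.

≈ 16°S, 104°E

Convert each endpoint to a unit vector on the sphere (x = cos φ cos λ, y = cos φ sin λ, z = sin φ).
The central angle between the endpoints is δ = arccos(p₁·p₂) ≈ 0.723 rad (41.4°).
Interpolate at f = 1/2 with slerp weights a = sin((1−f)δ)/sin δ ≈ 0.535, b = sin(fδ)/sin δ ≈ 0.535.
p = a·p₁ + b·p₂ ≈ (-0.231, 0.935, -0.267); φ = arcsin(p_z) ≈ -15.50°, λ = atan2(p_y, p_x) ≈ 103.90°.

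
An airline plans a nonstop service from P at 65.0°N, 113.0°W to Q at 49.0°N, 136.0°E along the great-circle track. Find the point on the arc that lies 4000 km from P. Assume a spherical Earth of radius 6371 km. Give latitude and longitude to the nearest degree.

Write both endpoints as unit vectors p₁, p₂ with components (cos φ cos λ, cos φ sin λ, sin φ).
The central angle between the endpoints is δ = arccos(p₁·p₂) ≈ 0.946 rad (54.2°). The total great-circle distance is δ·R ≈ 0.946 × 6371 ≈ 6029 km, so the target fraction is f = 4000/6029 ≈ 0.663.
Interpolate at f ≈ 0.663 with slerp weights a = sin((1−f)δ)/sin δ ≈ 0.386, b = sin(fδ)/sin δ ≈ 0.724.
p = a·p₁ + b·p₂ ≈ (-0.405, 0.180, 0.896); φ = arcsin(p_z) ≈ 63.67°, λ = atan2(p_y, p_x) ≈ 156.08°.

≈ 64°N, 156°E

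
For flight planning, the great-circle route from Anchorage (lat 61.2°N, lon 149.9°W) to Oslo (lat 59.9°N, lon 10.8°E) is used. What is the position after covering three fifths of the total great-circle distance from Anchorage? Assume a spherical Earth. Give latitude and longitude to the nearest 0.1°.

≈ lat 81.6°N, lon 19.6°W

Convert each endpoint to a unit vector on the sphere (x = cos φ cos λ, y = cos φ sin λ, z = sin φ).
The central angle between the endpoints is δ = arccos(p₁·p₂) ≈ 1.012 rad (58.0°).
Interpolate at f = 3/5 with slerp weights a = sin((1−f)δ)/sin δ ≈ 0.464, b = sin(fδ)/sin δ ≈ 0.673.
p = a·p₁ + b·p₂ ≈ (0.138, -0.049, 0.989); φ = arcsin(p_z) ≈ 81.58°, λ = atan2(p_y, p_x) ≈ -19.56°.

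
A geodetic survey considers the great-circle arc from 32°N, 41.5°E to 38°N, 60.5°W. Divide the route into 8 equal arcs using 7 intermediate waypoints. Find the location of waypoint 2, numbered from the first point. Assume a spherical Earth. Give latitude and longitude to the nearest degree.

Write both endpoints as unit vectors p₁, p₂ with components (cos φ cos λ, cos φ sin λ, sin φ).
The central angle between the endpoints is δ = arccos(p₁·p₂) ≈ 1.382 rad (79.2°).
Interpolate at f = 2/8 with slerp weights a = sin((1−f)δ)/sin δ ≈ 0.876, b = sin(fδ)/sin δ ≈ 0.345.
p = a·p₁ + b·p₂ ≈ (0.690, 0.256, 0.677); φ = arcsin(p_z) ≈ 42.58°, λ = atan2(p_y, p_x) ≈ 20.34°.

≈ 43°N, 20°E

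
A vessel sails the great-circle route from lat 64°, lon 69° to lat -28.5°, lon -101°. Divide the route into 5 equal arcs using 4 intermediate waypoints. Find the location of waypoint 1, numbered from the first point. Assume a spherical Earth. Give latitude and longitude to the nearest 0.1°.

Convert each endpoint to a unit vector on the sphere (x = cos φ cos λ, y = cos φ sin λ, z = sin φ).
The central angle between the endpoints is δ = arccos(p₁·p₂) ≈ 2.512 rad (143.9°).
Interpolate at f = 1/5 with slerp weights a = sin((1−f)δ)/sin δ ≈ 1.537, b = sin(fδ)/sin δ ≈ 0.818.
p = a·p₁ + b·p₂ ≈ (0.104, -0.076, 0.992); φ = arcsin(p_z) ≈ 82.57°, λ = atan2(p_y, p_x) ≈ -36.16°.

≈ lat 82.6°, lon -36.2°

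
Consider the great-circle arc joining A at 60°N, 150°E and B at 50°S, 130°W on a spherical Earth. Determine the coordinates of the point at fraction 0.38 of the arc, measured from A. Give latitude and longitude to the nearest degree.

Convert each endpoint to a unit vector on the sphere (x = cos φ cos λ, y = cos φ sin λ, z = sin φ).
The central angle between the endpoints is δ = arccos(p₁·p₂) ≈ 2.224 rad (127.4°).
Interpolate at f = 0.38 with slerp weights a = sin((1−f)δ)/sin δ ≈ 1.236, b = sin(fδ)/sin δ ≈ 0.942.
p = a·p₁ + b·p₂ ≈ (-0.924, -0.155, 0.349); φ = arcsin(p_z) ≈ 20.42°, λ = atan2(p_y, p_x) ≈ -170.49°.

≈ 20°N, 170°W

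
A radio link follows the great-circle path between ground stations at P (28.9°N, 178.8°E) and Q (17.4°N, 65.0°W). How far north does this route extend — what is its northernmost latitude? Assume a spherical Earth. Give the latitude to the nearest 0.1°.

The great circle lies in the plane with unit normal n̂ = (p₁ × p₂)/|p₁ × p₂|.
Here n̂_z ≈ +0.769; the vertex latitude is φ_max = arccos|n̂_z| ≈ 39.7°.

≈ 39.7°N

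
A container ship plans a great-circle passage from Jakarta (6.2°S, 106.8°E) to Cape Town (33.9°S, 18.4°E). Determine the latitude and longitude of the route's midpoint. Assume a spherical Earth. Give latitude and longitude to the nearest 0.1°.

≈ (26.9°S, 67.6°E)

The haversine formula gives a central angle δ ≈ 1.487 rad (85.2°) between the endpoints.
Interpolate at f = 1/2 with slerp weights a = sin((1−f)δ)/sin δ ≈ 0.679, b = sin(fδ)/sin δ ≈ 0.679.
p = a·p₁ + b·p₂ ≈ (0.340, 0.825, -0.452); φ = arcsin(p_z) ≈ -26.89°, λ = atan2(p_y, p_x) ≈ 67.60°.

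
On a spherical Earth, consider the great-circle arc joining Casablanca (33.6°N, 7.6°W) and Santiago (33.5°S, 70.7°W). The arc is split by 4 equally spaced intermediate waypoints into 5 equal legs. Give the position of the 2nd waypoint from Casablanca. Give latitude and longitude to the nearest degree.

≈ (7°N, 34°W)

From cos δ = sin φ₁ sin φ₂ + cos φ₁ cos φ₂ cos Δλ, the central angle is δ ≈ 1.562 rad (89.5°).
Interpolate at f = 2/5 with slerp weights a = sin((1−f)δ)/sin δ ≈ 0.806, b = sin(fδ)/sin δ ≈ 0.585.
p = a·p₁ + b·p₂ ≈ (0.827, -0.549, 0.123); φ = arcsin(p_z) ≈ 7.07°, λ = atan2(p_y, p_x) ≈ -33.60°.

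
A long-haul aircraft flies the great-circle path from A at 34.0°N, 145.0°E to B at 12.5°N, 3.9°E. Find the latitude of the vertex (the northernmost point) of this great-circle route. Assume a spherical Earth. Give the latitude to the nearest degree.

≈ 54°N

The great circle lies in the plane with unit normal n̂ = (p₁ × p₂)/|p₁ × p₂|.
Here n̂_z ≈ -0.590; the vertex latitude is φ_max = arccos|n̂_z| ≈ 53.8°.
Check via Clairaut: cos φ_max = |cos φ₁| · sin C = cos(34.0°)·sin(45.4°) ≈ 0.590, again giving ≈ 53.8°.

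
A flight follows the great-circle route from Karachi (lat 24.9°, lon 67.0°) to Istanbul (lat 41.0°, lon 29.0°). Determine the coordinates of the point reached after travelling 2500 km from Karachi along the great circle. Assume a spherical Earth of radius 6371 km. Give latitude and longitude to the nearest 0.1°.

The haversine formula gives a central angle δ ≈ 0.617 rad (35.3°) between the endpoints. The total great-circle distance is δ·R ≈ 0.617 × 6371 ≈ 3930 km, so the target fraction is f = 2500/3930 ≈ 0.636.
Interpolate at f ≈ 0.636 with slerp weights a = sin((1−f)δ)/sin δ ≈ 0.385, b = sin(fδ)/sin δ ≈ 0.661.
p = a·p₁ + b·p₂ ≈ (0.573, 0.563, 0.596); φ = arcsin(p_z) ≈ 36.56°, λ = atan2(p_y, p_x) ≈ 44.52°.

≈ lat 36.6°, lon 44.5°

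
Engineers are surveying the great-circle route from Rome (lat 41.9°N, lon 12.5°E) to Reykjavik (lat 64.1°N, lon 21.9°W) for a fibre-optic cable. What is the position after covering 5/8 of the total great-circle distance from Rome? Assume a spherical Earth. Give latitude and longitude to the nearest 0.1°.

From cos δ = sin φ₁ sin φ₂ + cos φ₁ cos φ₂ cos Δλ, the central angle is δ ≈ 0.518 rad (29.7°).
Interpolate at f = 5/8 with slerp weights a = sin((1−f)δ)/sin δ ≈ 0.390, b = sin(fδ)/sin δ ≈ 0.642.
p = a·p₁ + b·p₂ ≈ (0.544, -0.042, 0.838); φ = arcsin(p_z) ≈ 56.96°, λ = atan2(p_y, p_x) ≈ -4.40°.

≈ lat 57.0°N, lon 4.4°W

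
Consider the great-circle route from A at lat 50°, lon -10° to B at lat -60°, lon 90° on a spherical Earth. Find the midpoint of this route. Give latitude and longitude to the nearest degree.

≈ lat -8°, lon 32°

Write both endpoints as unit vectors p₁, p₂ with components (cos φ cos λ, cos φ sin λ, sin φ).
The central angle between the endpoints is δ = arccos(p₁·p₂) ≈ 2.373 rad (136.0°).
Interpolate at f = 1/2 with slerp weights a = sin((1−f)δ)/sin δ ≈ 1.334, b = sin(fδ)/sin δ ≈ 1.334.
p = a·p₁ + b·p₂ ≈ (0.845, 0.518, -0.133); φ = arcsin(p_z) ≈ -7.67°, λ = atan2(p_y, p_x) ≈ 31.53°.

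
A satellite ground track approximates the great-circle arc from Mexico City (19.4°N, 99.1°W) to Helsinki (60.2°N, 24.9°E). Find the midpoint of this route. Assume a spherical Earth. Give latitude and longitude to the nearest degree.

Convert each endpoint to a unit vector on the sphere (x = cos φ cos λ, y = cos φ sin λ, z = sin φ).
The central angle between the endpoints is δ = arccos(p₁·p₂) ≈ 1.545 rad (88.5°).
Interpolate at f = 1/2 with slerp weights a = sin((1−f)δ)/sin δ ≈ 0.698, b = sin(fδ)/sin δ ≈ 0.698.
p = a·p₁ + b·p₂ ≈ (0.211, -0.504, 0.838); φ = arcsin(p_z) ≈ 56.89°, λ = atan2(p_y, p_x) ≈ -67.33°.

≈ 57°N, 67°W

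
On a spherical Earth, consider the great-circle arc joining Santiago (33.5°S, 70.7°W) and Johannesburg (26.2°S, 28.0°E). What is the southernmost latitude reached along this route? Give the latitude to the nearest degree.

≈ 42°S

The great circle lies in the plane with unit normal n̂ = (p₁ × p₂)/|p₁ × p₂|.
Here n̂_z ≈ +0.746; the vertex latitude is φ_max = arccos|n̂_z| ≈ 41.8°.
Check via Clairaut: cos φ_max = |cos φ₁| · sin C = cos(33.5°)·sin(116.5°) ≈ 0.746, again giving ≈ 41.8°.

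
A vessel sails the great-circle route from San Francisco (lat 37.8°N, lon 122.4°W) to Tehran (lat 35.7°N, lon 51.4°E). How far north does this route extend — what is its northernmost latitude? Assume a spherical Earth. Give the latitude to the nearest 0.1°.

The great circle lies in the plane with unit normal n̂ = (p₁ × p₂)/|p₁ × p₂|.
Here n̂_z ≈ +0.072; the vertex latitude is φ_max = arccos|n̂_z| ≈ 85.9°.

≈ 85.9°N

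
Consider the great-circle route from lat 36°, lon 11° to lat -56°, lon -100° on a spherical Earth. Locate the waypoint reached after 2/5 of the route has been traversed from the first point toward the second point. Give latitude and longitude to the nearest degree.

≈ lat -6°, lon -22°

Write both endpoints as unit vectors p₁, p₂ with components (cos φ cos λ, cos φ sin λ, sin φ).
The central angle between the endpoints is δ = arccos(p₁·p₂) ≈ 2.278 rad (130.5°).
Interpolate at f = 2/5 with slerp weights a = sin((1−f)δ)/sin δ ≈ 1.288, b = sin(fδ)/sin δ ≈ 1.039.
p = a·p₁ + b·p₂ ≈ (0.922, -0.373, -0.105); φ = arcsin(p_z) ≈ -6.00°, λ = atan2(p_y, p_x) ≈ -22.05°.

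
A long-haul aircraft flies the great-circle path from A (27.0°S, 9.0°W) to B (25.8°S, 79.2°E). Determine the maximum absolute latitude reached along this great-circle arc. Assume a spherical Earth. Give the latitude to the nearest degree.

The great circle lies in the plane with unit normal n̂ = (p₁ × p₂)/|p₁ × p₂|.
Here n̂_z ≈ +0.822; the vertex latitude is φ_max = arccos|n̂_z| ≈ 34.7°.
Check via Clairaut: cos φ_max = |cos φ₁| · sin C = cos(27.0°)·sin(112.6°) ≈ 0.822, again giving ≈ 34.7°.

≈ 35°S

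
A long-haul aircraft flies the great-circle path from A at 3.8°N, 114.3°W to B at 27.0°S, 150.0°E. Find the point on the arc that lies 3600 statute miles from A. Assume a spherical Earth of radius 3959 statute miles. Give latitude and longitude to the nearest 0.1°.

Convert each endpoint to a unit vector on the sphere (x = cos φ cos λ, y = cos φ sin λ, z = sin φ).
The central angle between the endpoints is δ = arccos(p₁·p₂) ≈ 1.689 rad (96.8°). The total great-circle distance is δ·R ≈ 1.689 × 3959 ≈ 6689 mi, so the target fraction is f = 3600/6689 ≈ 0.538.
Interpolate at f ≈ 0.538 with slerp weights a = sin((1−f)δ)/sin δ ≈ 0.708, b = sin(fδ)/sin δ ≈ 0.795.
p = a·p₁ + b·p₂ ≈ (-0.904, -0.290, -0.314); φ = arcsin(p_z) ≈ -18.29°, λ = atan2(p_y, p_x) ≈ -162.21°.

≈ 18.3°S, 162.2°W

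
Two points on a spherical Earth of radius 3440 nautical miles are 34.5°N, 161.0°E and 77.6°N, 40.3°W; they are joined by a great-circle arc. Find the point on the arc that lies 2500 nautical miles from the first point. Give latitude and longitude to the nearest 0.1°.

From cos δ = sin φ₁ sin φ₂ + cos φ₁ cos φ₂ cos Δλ, the central angle is δ ≈ 1.172 rad (67.2°). The total great-circle distance is δ·R ≈ 1.172 × 3440 ≈ 4032 nmi, so the target fraction is f = 2500/4032 ≈ 0.620.
Interpolate at f ≈ 0.620 with slerp weights a = sin((1−f)δ)/sin δ ≈ 0.467, b = sin(fδ)/sin δ ≈ 0.721.
p = a·p₁ + b·p₂ ≈ (-0.246, 0.025, 0.969); φ = arcsin(p_z) ≈ 75.68°, λ = atan2(p_y, p_x) ≈ 174.14°.

≈ 75.7°N, 174.1°E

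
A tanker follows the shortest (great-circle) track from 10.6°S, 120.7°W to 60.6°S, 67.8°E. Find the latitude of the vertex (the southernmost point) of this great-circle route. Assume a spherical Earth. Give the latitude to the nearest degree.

≈ 86°S

The great circle lies in the plane with unit normal n̂ = (p₁ × p₂)/|p₁ × p₂|.
Here n̂_z ≈ -0.075; the vertex latitude is φ_max = arccos|n̂_z| ≈ 85.7°.
Check via Clairaut: cos φ_max = |cos φ₁| · sin C = cos(10.6°)·sin(175.6°) ≈ 0.075, again giving ≈ 85.7°.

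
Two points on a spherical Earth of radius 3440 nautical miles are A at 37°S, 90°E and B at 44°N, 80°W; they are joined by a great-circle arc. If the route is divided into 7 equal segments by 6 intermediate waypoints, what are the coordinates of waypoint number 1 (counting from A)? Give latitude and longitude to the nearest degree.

Write both endpoints as unit vectors p₁, p₂ with components (cos φ cos λ, cos φ sin λ, sin φ).
The central angle between the endpoints is δ = arccos(p₁·p₂) ≈ 2.961 rad (169.7°).
Interpolate at f = 1/7 with slerp weights a = sin((1−f)δ)/sin δ ≈ 3.166, b = sin(fδ)/sin δ ≈ 2.291.
p = a·p₁ + b·p₂ ≈ (0.286, 0.905, -0.314); φ = arcsin(p_z) ≈ -18.28°, λ = atan2(p_y, p_x) ≈ 72.46°.

≈ 18°S, 72°E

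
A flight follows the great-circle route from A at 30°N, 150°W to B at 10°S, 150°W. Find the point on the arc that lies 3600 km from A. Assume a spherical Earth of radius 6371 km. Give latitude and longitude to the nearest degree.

≈ 2°S, 150°W

From cos δ = sin φ₁ sin φ₂ + cos φ₁ cos φ₂ cos Δλ, the central angle is δ ≈ 0.698 rad (40.0°). The total great-circle distance is δ·R ≈ 0.698 × 6371 ≈ 4448 km, so the target fraction is f = 3600/4448 ≈ 0.809.
Interpolate at f ≈ 0.809 with slerp weights a = sin((1−f)δ)/sin δ ≈ 0.206, b = sin(fδ)/sin δ ≈ 0.833.
p = a·p₁ + b·p₂ ≈ (-0.865, -0.500, -0.041); φ = arcsin(p_z) ≈ -2.38°, λ = atan2(p_y, p_x) ≈ -150.00°.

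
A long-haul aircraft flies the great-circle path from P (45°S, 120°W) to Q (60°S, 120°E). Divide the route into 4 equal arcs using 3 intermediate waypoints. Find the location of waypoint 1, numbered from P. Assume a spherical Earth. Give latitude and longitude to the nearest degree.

≈ (58°S, 135°W)

Write both endpoints as unit vectors p₁, p₂ with components (cos φ cos λ, cos φ sin λ, sin φ).
The central angle between the endpoints is δ = arccos(p₁·p₂) ≈ 1.120 rad (64.2°).
Interpolate at f = 1/4 with slerp weights a = sin((1−f)δ)/sin δ ≈ 0.827, b = sin(fδ)/sin δ ≈ 0.307.
p = a·p₁ + b·p₂ ≈ (-0.369, -0.374, -0.851); φ = arcsin(p_z) ≈ -58.31°, λ = atan2(p_y, p_x) ≈ -134.66°.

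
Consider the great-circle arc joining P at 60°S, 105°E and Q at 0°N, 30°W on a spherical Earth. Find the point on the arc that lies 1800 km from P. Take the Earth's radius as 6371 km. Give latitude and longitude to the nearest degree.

≈ 67°S, 72°E

From cos δ = sin φ₁ sin φ₂ + cos φ₁ cos φ₂ cos Δλ, the central angle is δ ≈ 1.932 rad (110.7°). The total great-circle distance is δ·R ≈ 1.932 × 6371 ≈ 12310 km, so the target fraction is f = 1800/12310 ≈ 0.146.
Interpolate at f ≈ 0.146 with slerp weights a = sin((1−f)δ)/sin δ ≈ 1.066, b = sin(fδ)/sin δ ≈ 0.298.
p = a·p₁ + b·p₂ ≈ (0.120, 0.366, -0.923); φ = arcsin(p_z) ≈ -67.36°, λ = atan2(p_y, p_x) ≈ 71.81°.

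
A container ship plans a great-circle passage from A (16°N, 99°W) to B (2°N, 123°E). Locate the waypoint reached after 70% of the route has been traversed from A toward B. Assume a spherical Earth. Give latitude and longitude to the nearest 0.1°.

≈ (17.5°N, 161.0°E)

Write both endpoints as unit vectors p₁, p₂ with components (cos φ cos λ, cos φ sin λ, sin φ).
The central angle between the endpoints is δ = arccos(p₁·p₂) ≈ 2.352 rad (134.8°).
Interpolate at f = 0.70 with slerp weights a = sin((1−f)δ)/sin δ ≈ 0.914, b = sin(fδ)/sin δ ≈ 1.405.
p = a·p₁ + b·p₂ ≈ (-0.902, 0.310, 0.301); φ = arcsin(p_z) ≈ 17.51°, λ = atan2(p_y, p_x) ≈ 161.04°.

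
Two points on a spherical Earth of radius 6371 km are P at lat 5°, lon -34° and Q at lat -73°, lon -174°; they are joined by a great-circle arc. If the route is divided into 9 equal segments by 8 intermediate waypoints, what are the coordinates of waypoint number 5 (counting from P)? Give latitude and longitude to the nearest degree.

Write both endpoints as unit vectors p₁, p₂ with components (cos φ cos λ, cos φ sin λ, sin φ).
The central angle between the endpoints is δ = arccos(p₁·p₂) ≈ 1.882 rad (107.8°).
Interpolate at f = 5/9 with slerp weights a = sin((1−f)δ)/sin δ ≈ 0.780, b = sin(fδ)/sin δ ≈ 0.909.
p = a·p₁ + b·p₂ ≈ (0.380, -0.462, -0.801); φ = arcsin(p_z) ≈ -53.26°, λ = atan2(p_y, p_x) ≈ -50.59°.

≈ lat -53°, lon -51°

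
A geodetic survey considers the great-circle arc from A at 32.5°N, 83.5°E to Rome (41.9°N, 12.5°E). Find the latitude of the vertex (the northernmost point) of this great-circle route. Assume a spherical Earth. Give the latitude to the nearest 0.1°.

The great circle lies in the plane with unit normal n̂ = (p₁ × p₂)/|p₁ × p₂|.
Here n̂_z ≈ -0.718; the vertex latitude is φ_max = arccos|n̂_z| ≈ 44.1°.
Check via Clairaut: cos φ_max = |cos φ₁| · sin C = cos(32.5°)·sin(58.4°) ≈ 0.718, again giving ≈ 44.1°.

≈ 44.1°N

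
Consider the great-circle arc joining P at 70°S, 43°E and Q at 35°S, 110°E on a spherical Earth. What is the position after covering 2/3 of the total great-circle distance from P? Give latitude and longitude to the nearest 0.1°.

The haversine formula gives a central angle δ ≈ 0.865 rad (49.6°) between the endpoints.
Interpolate at f = 2/3 with slerp weights a = sin((1−f)δ)/sin δ ≈ 0.374, b = sin(fδ)/sin δ ≈ 0.716.
p = a·p₁ + b·p₂ ≈ (-0.107, 0.639, -0.762); φ = arcsin(p_z) ≈ -49.64°, λ = atan2(p_y, p_x) ≈ 99.53°.

≈ 49.6°S, 99.5°E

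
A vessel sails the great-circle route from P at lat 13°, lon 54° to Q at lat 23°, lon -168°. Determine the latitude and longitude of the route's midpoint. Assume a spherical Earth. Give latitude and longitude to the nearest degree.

From cos δ = sin φ₁ sin φ₂ + cos φ₁ cos φ₂ cos Δλ, the central angle is δ ≈ 2.188 rad (125.4°).
Interpolate at f = 1/2 with slerp weights a = sin((1−f)δ)/sin δ ≈ 1.089, b = sin(fδ)/sin δ ≈ 1.089.
p = a·p₁ + b·p₂ ≈ (-0.357, 0.650, 0.671); φ = arcsin(p_z) ≈ 42.12°, λ = atan2(p_y, p_x) ≈ 118.76°.

≈ lat 42°, lon 119°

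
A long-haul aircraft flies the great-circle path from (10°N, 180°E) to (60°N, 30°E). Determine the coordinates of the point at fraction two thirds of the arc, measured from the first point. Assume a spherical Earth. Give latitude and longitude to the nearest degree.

The haversine formula gives a central angle δ ≈ 1.850 rad (106.0°) between the endpoints.
Interpolate at f = 2/3 with slerp weights a = sin((1−f)δ)/sin δ ≈ 0.602, b = sin(fδ)/sin δ ≈ 0.982.
p = a·p₁ + b·p₂ ≈ (-0.168, 0.245, 0.955); φ = arcsin(p_z) ≈ 72.71°, λ = atan2(p_y, p_x) ≈ 124.31°.

≈ (73°N, 124°E)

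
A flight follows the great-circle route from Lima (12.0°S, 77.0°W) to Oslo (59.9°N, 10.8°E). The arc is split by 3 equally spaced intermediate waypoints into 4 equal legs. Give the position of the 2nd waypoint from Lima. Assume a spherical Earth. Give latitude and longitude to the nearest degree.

Convert each endpoint to a unit vector on the sphere (x = cos φ cos λ, y = cos φ sin λ, z = sin φ).
The central angle between the endpoints is δ = arccos(p₁·p₂) ≈ 1.733 rad (99.3°).
Interpolate at f = 2/4 with slerp weights a = sin((1−f)δ)/sin δ ≈ 0.772, b = sin(fδ)/sin δ ≈ 0.772.
p = a·p₁ + b·p₂ ≈ (0.550, -0.663, 0.507); φ = arcsin(p_z) ≈ 30.49°, λ = atan2(p_y, p_x) ≈ -50.32°.

≈ 30°N, 50°W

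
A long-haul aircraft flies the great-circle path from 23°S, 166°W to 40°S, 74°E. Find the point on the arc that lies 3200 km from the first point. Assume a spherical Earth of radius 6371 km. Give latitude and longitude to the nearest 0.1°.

Convert each endpoint to a unit vector on the sphere (x = cos φ cos λ, y = cos φ sin λ, z = sin φ).
The central angle between the endpoints is δ = arccos(p₁·p₂) ≈ 1.672 rad (95.8°). The total great-circle distance is δ·R ≈ 1.672 × 6371 ≈ 10655 km, so the target fraction is f = 3200/10655 ≈ 0.300.
Interpolate at f ≈ 0.300 with slerp weights a = sin((1−f)δ)/sin δ ≈ 0.926, b = sin(fδ)/sin δ ≈ 0.484.
p = a·p₁ + b·p₂ ≈ (-0.725, 0.150, -0.673); φ = arcsin(p_z) ≈ -42.28°, λ = atan2(p_y, p_x) ≈ 168.29°.

≈ 42.3°S, 168.3°E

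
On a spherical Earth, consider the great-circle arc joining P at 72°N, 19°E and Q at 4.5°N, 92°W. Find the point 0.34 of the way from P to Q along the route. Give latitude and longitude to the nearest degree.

≈ 61°N, 61°W

The haversine formula gives a central angle δ ≈ 1.607 rad (92.1°) between the endpoints.
Interpolate at f = 0.34 with slerp weights a = sin((1−f)δ)/sin δ ≈ 0.873, b = sin(fδ)/sin δ ≈ 0.520.
p = a·p₁ + b·p₂ ≈ (0.237, -0.430, 0.871); φ = arcsin(p_z) ≈ 60.59°, λ = atan2(p_y, p_x) ≈ -61.14°.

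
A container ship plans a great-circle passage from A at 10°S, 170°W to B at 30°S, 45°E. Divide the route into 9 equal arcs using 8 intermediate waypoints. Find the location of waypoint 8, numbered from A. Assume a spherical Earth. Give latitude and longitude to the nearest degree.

Write both endpoints as unit vectors p₁, p₂ with components (cos φ cos λ, cos φ sin λ, sin φ).
The central angle between the endpoints is δ = arccos(p₁·p₂) ≈ 2.229 rad (127.7°).
Interpolate at f = 8/9 with slerp weights a = sin((1−f)δ)/sin δ ≈ 0.310, b = sin(fδ)/sin δ ≈ 1.159.
p = a·p₁ + b·p₂ ≈ (0.409, 0.657, -0.633); φ = arcsin(p_z) ≈ -39.30°, λ = atan2(p_y, p_x) ≈ 58.08°.

≈ 39°S, 58°E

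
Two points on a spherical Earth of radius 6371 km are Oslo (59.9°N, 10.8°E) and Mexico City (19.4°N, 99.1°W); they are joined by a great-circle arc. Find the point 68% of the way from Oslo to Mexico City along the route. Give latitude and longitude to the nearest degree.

≈ (42°N, 83°W)

Write both endpoints as unit vectors p₁, p₂ with components (cos φ cos λ, cos φ sin λ, sin φ).
The central angle between the endpoints is δ = arccos(p₁·p₂) ≈ 1.444 rad (82.7°).
Interpolate at f = 0.68 with slerp weights a = sin((1−f)δ)/sin δ ≈ 0.449, b = sin(fδ)/sin δ ≈ 0.838.
p = a·p₁ + b·p₂ ≈ (0.096, -0.739, 0.667); φ = arcsin(p_z) ≈ 41.86°, λ = atan2(p_y, p_x) ≈ -82.57°.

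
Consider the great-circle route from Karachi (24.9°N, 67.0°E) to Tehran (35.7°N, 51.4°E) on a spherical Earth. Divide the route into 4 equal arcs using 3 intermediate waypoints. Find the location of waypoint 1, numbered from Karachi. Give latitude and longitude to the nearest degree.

The haversine formula gives a central angle δ ≈ 0.301 rad (17.2°) between the endpoints.
Interpolate at f = 1/4 with slerp weights a = sin((1−f)δ)/sin δ ≈ 0.755, b = sin(fδ)/sin δ ≈ 0.254.
p = a·p₁ + b·p₂ ≈ (0.396, 0.791, 0.466); φ = arcsin(p_z) ≈ 27.76°, λ = atan2(p_y, p_x) ≈ 63.41°.

≈ 28°N, 63°E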